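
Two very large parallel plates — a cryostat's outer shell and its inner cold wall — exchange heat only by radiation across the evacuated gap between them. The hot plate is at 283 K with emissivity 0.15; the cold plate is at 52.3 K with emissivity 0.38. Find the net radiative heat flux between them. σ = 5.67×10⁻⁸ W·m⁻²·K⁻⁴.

q ≈ 43.8 W/m²

For two infinite grey parallel plates, q = σ(T₁⁴ − T₂⁴)/(1/ε₁ + 1/ε₂ − 1).
T₁⁴ − T₂⁴ = 6.414×10⁹ − 7.482×10⁶ = 6.407×10⁹ K⁴.
1/ε₁ + 1/ε₂ − 1 = 6.667 + 2.632 − 1 = 8.298.
q = 5.67×10⁻⁸ × 6.407×10⁹ / 8.298.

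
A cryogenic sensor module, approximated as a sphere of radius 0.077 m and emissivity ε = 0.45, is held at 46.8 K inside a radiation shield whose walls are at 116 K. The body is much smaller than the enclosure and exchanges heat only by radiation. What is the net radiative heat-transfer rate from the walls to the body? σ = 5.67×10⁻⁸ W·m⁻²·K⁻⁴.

P_net ≈ 0.335 W

For a small grey body in a large enclosure: P_net = εσA(T_body⁴ − T_wall⁴).
A = 4πr² = 0.07451 m²; T_body⁴ − T_wall⁴ = 4.797×10⁶ − 1.811×10⁸ = -1.763×10⁸ K⁴.
|P_net| = 0.45·5.67×10⁻⁸·0.07451·1.763×10⁸.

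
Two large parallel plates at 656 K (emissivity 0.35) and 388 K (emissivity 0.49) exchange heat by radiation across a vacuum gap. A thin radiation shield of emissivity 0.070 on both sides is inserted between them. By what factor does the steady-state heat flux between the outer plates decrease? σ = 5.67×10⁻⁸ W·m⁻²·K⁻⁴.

Without shield: q₀ = σΔ(T⁴)/(1/ε₁+1/ε₂−1) with denominator 3.898.
With shield the two gaps are in series; the resistances add: (1/ε₁+1/ε_s−1)+(1/ε_s+1/ε₂−1) = 16.14+15.33 = 31.47.
Heat-flux ratio q₀/q = 31.47/3.898.

factor ≈ 8.07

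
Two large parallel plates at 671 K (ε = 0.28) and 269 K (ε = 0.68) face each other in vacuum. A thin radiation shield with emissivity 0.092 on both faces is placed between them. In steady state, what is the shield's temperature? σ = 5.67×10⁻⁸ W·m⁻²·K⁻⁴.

In steady state the net flux on the hot side equals that on the cold side.
σ(T₁⁴−T_s⁴)/D₁ = σ(T_s⁴−T₂⁴)/D₂, with D₁ = 1/ε₁+1/ε_s−1 = 13.44, D₂ = 1/ε_s+1/ε₂−1 = 11.34.
Solve for T_s⁴: T_s⁴ = (D₂·T₁⁴ + D₁·T₂⁴)/(D₁+D₂) = 9.561×10¹⁰ K⁴.

T_s ≈ 556 K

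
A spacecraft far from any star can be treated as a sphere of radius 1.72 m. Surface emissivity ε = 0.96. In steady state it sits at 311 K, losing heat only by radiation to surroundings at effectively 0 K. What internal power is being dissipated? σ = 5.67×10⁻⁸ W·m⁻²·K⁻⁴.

Steady state: P = εσA T⁴.
A = 4πr² = 37.18 m²; T⁴ = (311)⁴ = 9.355×10⁹ K⁴.
P = 0.96 × 5.67×10⁻⁸ × 37.18 × 9.355×10⁹.

P ≈ 18900 W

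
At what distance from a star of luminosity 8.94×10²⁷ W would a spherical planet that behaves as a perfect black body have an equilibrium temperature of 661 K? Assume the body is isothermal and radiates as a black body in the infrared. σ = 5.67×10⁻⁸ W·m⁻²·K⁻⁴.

d ≈ 1.28×10¹¹ m

For an isothermal black-emitting sphere, (1−a)S·πr² = σ·4πr²·T⁴ ⇒ S = 4σT⁴/(1−a).
S = 4·5.67×10⁻⁸·(661)⁴/1.00 = 43300 W/m².
Flux falls as S = L/(4πd²), so d = √(L/(4πS)) = √(8.94×10²⁷/(4π·43300)).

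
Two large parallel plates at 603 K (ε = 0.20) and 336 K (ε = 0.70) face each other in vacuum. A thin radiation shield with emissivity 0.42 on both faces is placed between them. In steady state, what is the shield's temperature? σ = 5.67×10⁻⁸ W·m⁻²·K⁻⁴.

T_s ≈ 471 K

In steady state the net flux on the hot side equals that on the cold side.
σ(T₁⁴−T_s⁴)/D₁ = σ(T_s⁴−T₂⁴)/D₂, with D₁ = 1/ε₁+1/ε_s−1 = 6.381, D₂ = 1/ε_s+1/ε₂−1 = 2.810.
Solve for T_s⁴: T_s⁴ = (D₂·T₁⁴ + D₁·T₂⁴)/(D₁+D₂) = 4.927×10¹⁰ K⁴.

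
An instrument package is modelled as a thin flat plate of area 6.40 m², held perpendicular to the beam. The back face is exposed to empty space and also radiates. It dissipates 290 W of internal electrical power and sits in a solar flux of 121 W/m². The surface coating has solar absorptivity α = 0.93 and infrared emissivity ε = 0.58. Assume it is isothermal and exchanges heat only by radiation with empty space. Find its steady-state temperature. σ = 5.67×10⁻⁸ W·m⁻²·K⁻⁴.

T ≈ 221 K

At steady state, absorbed solar power + internal power = radiated power.
Absorbed: α·S·A_cross = 0.93·121·6.400 = 720.2 W (cross-section A).
Total input = 720.2 + 290 = 1010 W.
Radiated: εσ·A_surf·T⁴ with A_surf = 2A = 12.80 m².
T⁴ = 1010/(0.58·5.67×10⁻⁸·12.80) = 2.400×10⁹ K⁴.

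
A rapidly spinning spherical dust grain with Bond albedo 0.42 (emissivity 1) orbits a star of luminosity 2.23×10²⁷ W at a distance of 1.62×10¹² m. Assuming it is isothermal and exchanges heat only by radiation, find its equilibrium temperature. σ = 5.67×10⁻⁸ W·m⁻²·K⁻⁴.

First find the stellar flux at distance d: S = L/(4πd²) = 2.23×10²⁷/(4π·(1.62×10¹²)²) = 67.62 W/m².
For an isothermal sphere, absorbed (1−a)S·πr² = emitted σ·4πr²·T⁴, so T⁴ = (1−a)S/(4σ).
T⁴ = 0.580·67.62/(4·5.67×10⁻⁸) = 1.729×10⁸ K⁴.

T ≈ 115 K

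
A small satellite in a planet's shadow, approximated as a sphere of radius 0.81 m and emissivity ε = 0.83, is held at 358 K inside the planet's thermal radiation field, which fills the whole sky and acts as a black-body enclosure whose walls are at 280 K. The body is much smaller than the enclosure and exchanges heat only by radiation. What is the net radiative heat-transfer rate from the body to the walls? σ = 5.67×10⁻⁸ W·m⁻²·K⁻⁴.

P_net ≈ 3990 W

For a small grey body in a large enclosure: P_net = εσA(T_body⁴ − T_wall⁴).
A = 4πr² = 8.245 m²; T_body⁴ − T_wall⁴ = 1.643×10¹⁰ − 6.147×10⁹ = 1.028×10¹⁰ K⁴.
|P_net| = 0.83·5.67×10⁻⁸·8.245·1.028×10¹⁰.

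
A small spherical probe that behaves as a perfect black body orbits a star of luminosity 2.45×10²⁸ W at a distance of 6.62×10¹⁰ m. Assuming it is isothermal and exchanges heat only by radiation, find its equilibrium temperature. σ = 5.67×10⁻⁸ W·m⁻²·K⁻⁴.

First find the stellar flux at distance d: S = L/(4πd²) = 2.45×10²⁸/(4π·(6.62×10¹⁰)²) = 4.449×10⁵ W/m².
For an isothermal sphere, absorbed (1−a)S·πr² = emitted σ·4πr²·T⁴, so T⁴ = (1−a)S/(4σ).
T⁴ = 1.00·4.449×10⁵/(4·5.67×10⁻⁸) = 1.962×10¹² K⁴.

T ≈ 1180 K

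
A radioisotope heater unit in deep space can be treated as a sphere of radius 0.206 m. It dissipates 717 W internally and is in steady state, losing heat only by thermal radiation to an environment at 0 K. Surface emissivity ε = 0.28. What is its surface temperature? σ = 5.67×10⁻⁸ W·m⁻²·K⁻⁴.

Steady state: internal power = radiated power, P = εσA T⁴.
Radiating area A = 4πr² = 0.5333 m².
T⁴ = P/(εσA) = 717/(0.28·5.67×10⁻⁸·0.5333) = 8.469×10¹⁰ K⁴.
T = (8.469×10¹⁰)^(1/4).

T ≈ 539 K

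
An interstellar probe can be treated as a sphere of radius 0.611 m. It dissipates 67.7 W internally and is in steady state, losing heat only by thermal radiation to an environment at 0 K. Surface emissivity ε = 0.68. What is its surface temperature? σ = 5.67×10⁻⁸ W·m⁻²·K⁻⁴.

Steady state: internal power = radiated power, P = εσA T⁴.
Radiating area A = 4πr² = 4.691 m².
T⁴ = P/(εσA) = 67.7/(0.68·5.67×10⁻⁸·4.691) = 3.743×10⁸ K⁴.
T = (3.743×10⁸)^(1/4).

T ≈ 139 K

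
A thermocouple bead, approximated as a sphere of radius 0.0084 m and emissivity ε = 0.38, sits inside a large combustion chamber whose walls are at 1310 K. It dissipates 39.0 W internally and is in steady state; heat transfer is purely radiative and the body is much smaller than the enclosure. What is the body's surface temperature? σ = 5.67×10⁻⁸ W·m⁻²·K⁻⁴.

T ≈ 1490 K

For a small grey body in a large enclosure, net radiated power = εσA(T⁴ − T_w⁴).
Steady state: P = εσA(T⁴ − T_w⁴) with A = 4πr² = 8.867×10⁻⁴ m².
T⁴ = P/(εσA) + T_w⁴ = 39.0/(0.38·5.67×10⁻⁸·8.867×10⁻⁴) + (1310)⁴
    = 2.041×10¹² + 2.945×10¹² = 4.986×10¹² K⁴.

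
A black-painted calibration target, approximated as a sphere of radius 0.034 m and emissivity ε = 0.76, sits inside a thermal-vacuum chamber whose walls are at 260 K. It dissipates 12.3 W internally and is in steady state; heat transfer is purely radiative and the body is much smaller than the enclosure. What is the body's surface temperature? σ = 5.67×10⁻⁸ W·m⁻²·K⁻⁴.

T ≈ 394 K

For a small grey body in a large enclosure, net radiated power = εσA(T⁴ − T_w⁴).
Steady state: P = εσA(T⁴ − T_w⁴) with A = 4πr² = 0.01453 m².
T⁴ = P/(εσA) + T_w⁴ = 12.3/(0.76·5.67×10⁻⁸·0.01453) + (260)⁴
    = 1.965×10¹⁰ + 4.570×10⁹ = 2.422×10¹⁰ K⁴.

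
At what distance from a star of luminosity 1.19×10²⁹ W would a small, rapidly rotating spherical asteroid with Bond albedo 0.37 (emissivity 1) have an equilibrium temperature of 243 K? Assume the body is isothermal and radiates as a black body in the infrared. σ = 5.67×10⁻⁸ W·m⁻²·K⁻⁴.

d ≈ 2.75×10¹² m

For an isothermal black-emitting sphere, (1−a)S·πr² = σ·4πr²·T⁴ ⇒ S = 4σT⁴/(1−a).
S = 4·5.67×10⁻⁸·(243)⁴/0.630 = 1255 W/m².
Flux falls as S = L/(4πd²), so d = √(L/(4πS)) = √(1.19×10²⁹/(4π·1255)).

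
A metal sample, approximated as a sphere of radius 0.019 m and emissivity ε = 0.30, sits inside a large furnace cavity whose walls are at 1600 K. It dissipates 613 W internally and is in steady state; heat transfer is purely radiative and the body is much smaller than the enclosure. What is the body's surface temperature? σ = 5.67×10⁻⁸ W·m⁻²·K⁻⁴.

T ≈ 1950 K

For a small grey body in a large enclosure, net radiated power = εσA(T⁴ − T_w⁴).
Steady state: P = εσA(T⁴ − T_w⁴) with A = 4πr² = 0.004536 m².
T⁴ = P/(εσA) + T_w⁴ = 613/(0.30·5.67×10⁻⁸·0.004536) + (1600)⁴
    = 7.944×10¹² + 6.554×10¹² = 1.450×10¹³ K⁴.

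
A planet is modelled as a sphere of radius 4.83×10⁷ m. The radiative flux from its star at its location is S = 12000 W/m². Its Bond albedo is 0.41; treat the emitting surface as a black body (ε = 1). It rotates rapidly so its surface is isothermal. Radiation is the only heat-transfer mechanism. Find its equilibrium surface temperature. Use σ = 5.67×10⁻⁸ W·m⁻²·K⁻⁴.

T ≈ 420 K

At equilibrium, absorbed power = emitted power.
Absorbing cross-section = πr² = 7.329×10¹⁵ m²; emitting surface = 4πr² = 2.932×10¹⁶ m² (ratio 4).
(1−a)S·A_cross = εσ·A_surf·T⁴  ⇒  T⁴ = (1−a)S/(4σ).
T⁴ = 0.590·12000/(4·5.67×10⁻⁸) = 3.122×10¹⁰ K⁴.
T = (3.122×10¹⁰)^(1/4).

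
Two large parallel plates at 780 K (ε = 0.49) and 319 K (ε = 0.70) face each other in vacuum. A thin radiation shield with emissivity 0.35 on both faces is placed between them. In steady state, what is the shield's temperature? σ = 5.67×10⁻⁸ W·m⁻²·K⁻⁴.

In steady state the net flux on the hot side equals that on the cold side.
σ(T₁⁴−T_s⁴)/D₁ = σ(T_s⁴−T₂⁴)/D₂, with D₁ = 1/ε₁+1/ε_s−1 = 3.898, D₂ = 1/ε_s+1/ε₂−1 = 3.286.
Solve for T_s⁴: T_s⁴ = (D₂·T₁⁴ + D₁·T₂⁴)/(D₁+D₂) = 1.749×10¹¹ K⁴.

T_s ≈ 647 K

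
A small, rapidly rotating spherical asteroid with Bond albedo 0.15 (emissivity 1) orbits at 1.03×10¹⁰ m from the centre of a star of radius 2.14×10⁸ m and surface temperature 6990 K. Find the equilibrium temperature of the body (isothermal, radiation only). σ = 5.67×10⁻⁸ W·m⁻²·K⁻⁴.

T ≈ 684 K

The star's surface emits σT_*⁴; at distance d the flux is S = σT_*⁴(R_*/d)².
S = 5.67×10⁻⁸·(6990)⁴·(2.14×10⁸/1.03×10¹⁰)² = 58430 W/m².
For an isothermal sphere T⁴ = (1−a)S/(4σ) = 2.190×10¹¹ K⁴.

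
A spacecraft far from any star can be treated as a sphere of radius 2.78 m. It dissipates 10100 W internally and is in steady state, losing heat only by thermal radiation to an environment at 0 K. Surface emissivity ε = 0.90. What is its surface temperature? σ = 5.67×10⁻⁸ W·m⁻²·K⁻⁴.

Steady state: internal power = radiated power, P = εσA T⁴.
Radiating area A = 4πr² = 97.12 m².
T⁴ = P/(εσA) = 10100/(0.90·5.67×10⁻⁸·97.12) = 2.038×10⁹ K⁴.
T = (2.038×10⁹)^(1/4).

T ≈ 212 K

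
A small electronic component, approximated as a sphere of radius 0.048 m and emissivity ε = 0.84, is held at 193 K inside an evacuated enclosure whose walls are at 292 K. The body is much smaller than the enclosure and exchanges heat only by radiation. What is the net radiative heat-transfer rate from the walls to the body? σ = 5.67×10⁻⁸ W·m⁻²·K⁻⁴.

For a small grey body in a large enclosure: P_net = εσA(T_body⁴ − T_wall⁴).
A = 4πr² = 0.02895 m²; T_body⁴ − T_wall⁴ = 1.387×10⁹ − 7.270×10⁹ = -5.882×10⁹ K⁴.
|P_net| = 0.84·5.67×10⁻⁸·0.02895·5.882×10⁹.

P_net ≈ 8.11 W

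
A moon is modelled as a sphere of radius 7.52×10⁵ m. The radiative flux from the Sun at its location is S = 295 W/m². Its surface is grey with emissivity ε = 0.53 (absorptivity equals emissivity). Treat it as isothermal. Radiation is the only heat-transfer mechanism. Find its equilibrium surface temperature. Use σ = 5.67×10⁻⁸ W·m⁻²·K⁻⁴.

At equilibrium, absorbed power = emitted power.
Absorbing cross-section = πr² = 1.777×10¹² m²; emitting surface = 4πr² = 7.106×10¹² m² (ratio 4).
εS·A_cross = εσ·A_surf·T⁴  ⇒  T⁴ = S/(4σ)   (ε cancels).
T⁴ = 295/(4·5.67×10⁻⁸) = 1.301×10⁹ K⁴.
T = (1.301×10⁹)^(1/4).

T ≈ 190 K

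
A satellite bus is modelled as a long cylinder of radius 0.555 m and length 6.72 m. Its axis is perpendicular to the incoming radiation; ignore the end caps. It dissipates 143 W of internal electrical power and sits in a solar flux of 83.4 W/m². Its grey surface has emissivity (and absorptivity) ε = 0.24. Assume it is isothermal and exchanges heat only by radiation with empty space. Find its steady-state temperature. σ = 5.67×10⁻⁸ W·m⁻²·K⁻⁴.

T ≈ 174 K

At steady state, absorbed solar power + internal power = radiated power.
Absorbed: α·S·A_cross = 0.24·83.4·7.459 = 149.3 W (cross-section 2rL).
Total input = 149.3 + 143 = 292.3 W.
Radiated: εσ·A_surf·T⁴ with A_surf = 2πrL = 23.43 m².
T⁴ = 292.3/(0.24·5.67×10⁻⁸·23.43) = 9.166×10⁸ K⁴.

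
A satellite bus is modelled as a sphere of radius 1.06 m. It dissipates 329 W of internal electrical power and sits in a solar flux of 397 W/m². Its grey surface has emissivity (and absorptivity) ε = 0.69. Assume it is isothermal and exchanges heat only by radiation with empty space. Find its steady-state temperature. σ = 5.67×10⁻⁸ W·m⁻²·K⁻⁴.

T ≈ 220 K

At steady state, absorbed solar power + internal power = radiated power.
Absorbed: α·S·A_cross = 0.69·397·3.530 = 966.9 W (cross-section πr²).
Total input = 966.9 + 329 = 1296 W.
Radiated: εσ·A_surf·T⁴ with A_surf = 4πr² = 14.12 m².
T⁴ = 1296/(0.69·5.67×10⁻⁸·14.12) = 2.346×10⁹ K⁴.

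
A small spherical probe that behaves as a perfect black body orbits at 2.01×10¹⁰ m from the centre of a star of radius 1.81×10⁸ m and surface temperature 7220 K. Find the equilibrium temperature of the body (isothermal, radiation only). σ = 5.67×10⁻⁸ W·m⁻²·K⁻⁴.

T ≈ 484 K

The star's surface emits σT_*⁴; at distance d the flux is S = σT_*⁴(R_*/d)².
S = 5.67×10⁻⁸·(7220)⁴·(1.81×10⁸/2.01×10¹⁰)² = 12490 W/m².
For an isothermal sphere T⁴ = (1−a)S/(4σ) = 5.509×10¹⁰ K⁴.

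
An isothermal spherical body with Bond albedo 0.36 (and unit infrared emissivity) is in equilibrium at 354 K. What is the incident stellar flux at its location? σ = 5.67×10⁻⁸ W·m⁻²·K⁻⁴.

(1−a)S·πr² = σ·4πr²·T⁴ ⇒ S = 4σT⁴/(1−a).
S = 4·5.67×10⁻⁸·1.570×10¹⁰/0.640.

S ≈ 5570 W/m²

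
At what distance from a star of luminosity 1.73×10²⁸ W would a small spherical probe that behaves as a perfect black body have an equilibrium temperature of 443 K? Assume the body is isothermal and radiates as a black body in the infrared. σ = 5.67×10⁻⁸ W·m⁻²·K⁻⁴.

d ≈ 3.97×10¹¹ m

For an isothermal black-emitting sphere, (1−a)S·πr² = σ·4πr²·T⁴ ⇒ S = 4σT⁴/(1−a).
S = 4·5.67×10⁻⁸·(443)⁴/1.00 = 8735 W/m².
Flux falls as S = L/(4πd²), so d = √(L/(4πS)) = √(1.73×10²⁸/(4π·8735)).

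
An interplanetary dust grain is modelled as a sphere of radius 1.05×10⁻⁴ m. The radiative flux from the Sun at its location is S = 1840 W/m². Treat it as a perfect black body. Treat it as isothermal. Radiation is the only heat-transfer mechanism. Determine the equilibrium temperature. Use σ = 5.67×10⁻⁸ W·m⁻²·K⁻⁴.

T ≈ 300 K

At equilibrium, absorbed power = emitted power.
Absorbing cross-section = πr² = 3.464×10⁻⁸ m²; emitting surface = 4πr² = 1.385×10⁻⁷ m² (ratio 4).
S·A_cross = εσ·A_surf·T⁴  ⇒  T⁴ = S/(4σ).
T⁴ = 1.00·1840/(4·5.67×10⁻⁸) = 8.113×10⁹ K⁴.
T = (8.113×10⁹)^(1/4).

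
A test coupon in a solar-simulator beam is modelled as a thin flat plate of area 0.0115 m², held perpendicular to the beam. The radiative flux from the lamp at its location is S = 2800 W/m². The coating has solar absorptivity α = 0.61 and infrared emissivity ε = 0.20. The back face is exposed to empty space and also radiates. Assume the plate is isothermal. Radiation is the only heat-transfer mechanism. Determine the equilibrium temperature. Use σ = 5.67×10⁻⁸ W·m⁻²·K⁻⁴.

At equilibrium, absorbed power = emitted power.
Absorbing cross-section = A = 0.01150 m²; emitting surface = 2A = 0.02300 m² (ratio 2).
αS·A_cross = εσ·A_surf·T⁴  ⇒  T⁴ = αS/(ε·2σ).
T⁴ = 0.610·2800/(0.20·2·5.67×10⁻⁸) = 7.531×10¹⁰ K⁴.
T = (7.531×10¹⁰)^(1/4).

T ≈ 524 K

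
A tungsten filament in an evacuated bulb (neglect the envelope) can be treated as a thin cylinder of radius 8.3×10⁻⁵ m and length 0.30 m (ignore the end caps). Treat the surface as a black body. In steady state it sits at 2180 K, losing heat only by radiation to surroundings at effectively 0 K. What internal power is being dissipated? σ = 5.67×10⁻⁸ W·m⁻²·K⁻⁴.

P ≈ 200 W

Steady state: P = εσA T⁴.
A = 2πrL = 1.565×10⁻⁴ m²; T⁴ = (2180)⁴ = 2.259×10¹³ K⁴.
P = 1.0 × 5.67×10⁻⁸ × 1.565×10⁻⁴ × 2.259×10¹³.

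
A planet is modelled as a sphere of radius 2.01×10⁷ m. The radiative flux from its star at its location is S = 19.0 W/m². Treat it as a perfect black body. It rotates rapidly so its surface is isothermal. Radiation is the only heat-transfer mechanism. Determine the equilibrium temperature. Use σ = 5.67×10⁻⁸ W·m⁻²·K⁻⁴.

T ≈ 95.7 K

At equilibrium, absorbed power = emitted power.
Absorbing cross-section = πr² = 1.269×10¹⁵ m²; emitting surface = 4πr² = 5.077×10¹⁵ m² (ratio 4).
S·A_cross = εσ·A_surf·T⁴  ⇒  T⁴ = S/(4σ).
T⁴ = 1.00·19.0/(4·5.67×10⁻⁸) = 8.377×10⁷ K⁴.
T = (8.377×10⁷)^(1/4).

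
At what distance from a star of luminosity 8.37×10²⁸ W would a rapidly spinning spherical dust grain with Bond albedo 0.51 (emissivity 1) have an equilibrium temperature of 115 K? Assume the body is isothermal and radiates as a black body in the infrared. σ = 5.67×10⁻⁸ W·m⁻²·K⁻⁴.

d ≈ 9.07×10¹² m

For an isothermal black-emitting sphere, (1−a)S·πr² = σ·4πr²·T⁴ ⇒ S = 4σT⁴/(1−a).
S = 4·5.67×10⁻⁸·(115)⁴/0.490 = 80.95 W/m².
Flux falls as S = L/(4πd²), so d = √(L/(4πS)) = √(8.37×10²⁸/(4π·80.95)).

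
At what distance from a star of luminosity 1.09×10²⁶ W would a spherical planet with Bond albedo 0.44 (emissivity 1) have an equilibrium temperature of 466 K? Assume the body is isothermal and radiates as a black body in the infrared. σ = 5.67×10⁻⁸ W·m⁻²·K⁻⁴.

For an isothermal black-emitting sphere, (1−a)S·πr² = σ·4πr²·T⁴ ⇒ S = 4σT⁴/(1−a).
S = 4·5.67×10⁻⁸·(466)⁴/0.560 = 19100 W/m².
Flux falls as S = L/(4πd²), so d = √(L/(4πS)) = √(1.09×10²⁶/(4π·19100)).

d ≈ 2.13×10¹⁰ m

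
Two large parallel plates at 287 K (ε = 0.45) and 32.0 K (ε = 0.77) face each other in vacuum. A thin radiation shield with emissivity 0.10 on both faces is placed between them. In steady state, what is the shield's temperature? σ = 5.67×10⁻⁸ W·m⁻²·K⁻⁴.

In steady state the net flux on the hot side equals that on the cold side.
σ(T₁⁴−T_s⁴)/D₁ = σ(T_s⁴−T₂⁴)/D₂, with D₁ = 1/ε₁+1/ε_s−1 = 11.22, D₂ = 1/ε_s+1/ε₂−1 = 10.30.
Solve for T_s⁴: T_s⁴ = (D₂·T₁⁴ + D₁·T₂⁴)/(D₁+D₂) = 3.247×10⁹ K⁴.

T_s ≈ 239 K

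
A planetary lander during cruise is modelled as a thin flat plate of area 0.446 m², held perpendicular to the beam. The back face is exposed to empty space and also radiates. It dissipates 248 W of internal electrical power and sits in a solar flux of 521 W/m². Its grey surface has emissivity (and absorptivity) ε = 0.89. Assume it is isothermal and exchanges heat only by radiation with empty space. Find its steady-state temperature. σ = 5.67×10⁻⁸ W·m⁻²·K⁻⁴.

T ≈ 317 K

At steady state, absorbed solar power + internal power = radiated power.
Absorbed: α·S·A_cross = 0.89·521·0.4460 = 206.8 W (cross-section A).
Total input = 206.8 + 248 = 454.8 W.
Radiated: εσ·A_surf·T⁴ with A_surf = 2A = 0.8920 m².
T⁴ = 454.8/(0.89·5.67×10⁻⁸·0.8920) = 1.010×10¹⁰ K⁴.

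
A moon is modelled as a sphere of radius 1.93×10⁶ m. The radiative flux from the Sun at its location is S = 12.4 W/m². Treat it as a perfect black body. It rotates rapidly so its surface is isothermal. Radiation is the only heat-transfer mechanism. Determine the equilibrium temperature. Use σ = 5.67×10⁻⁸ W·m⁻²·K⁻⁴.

At equilibrium, absorbed power = emitted power.
Absorbing cross-section = πr² = 1.170×10¹³ m²; emitting surface = 4πr² = 4.681×10¹³ m² (ratio 4).
S·A_cross = εσ·A_surf·T⁴  ⇒  T⁴ = S/(4σ).
T⁴ = 1.00·12.4/(4·5.67×10⁻⁸) = 5.467×10⁷ K⁴.
T = (5.467×10⁷)^(1/4).

T ≈ 86.0 K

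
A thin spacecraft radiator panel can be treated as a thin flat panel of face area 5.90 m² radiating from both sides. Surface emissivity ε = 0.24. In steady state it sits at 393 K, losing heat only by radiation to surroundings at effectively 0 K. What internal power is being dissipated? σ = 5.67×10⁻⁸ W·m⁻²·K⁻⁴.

P ≈ 3830 W

Steady state: P = εσA T⁴.
A = 2·5.90 = 11.80 m²; T⁴ = (393)⁴ = 2.385×10¹⁰ K⁴.
P = 0.24 × 5.67×10⁻⁸ × 11.80 × 2.385×10¹⁰.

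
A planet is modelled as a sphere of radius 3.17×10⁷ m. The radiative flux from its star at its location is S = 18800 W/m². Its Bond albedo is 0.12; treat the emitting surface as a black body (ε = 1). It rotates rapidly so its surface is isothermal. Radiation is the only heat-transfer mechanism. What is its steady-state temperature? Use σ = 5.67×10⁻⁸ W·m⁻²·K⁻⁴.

T ≈ 520 K

At equilibrium, absorbed power = emitted power.
Absorbing cross-section = πr² = 3.157×10¹⁵ m²; emitting surface = 4πr² = 1.263×10¹⁶ m² (ratio 4).
(1−a)S·A_cross = εσ·A_surf·T⁴  ⇒  T⁴ = (1−a)S/(4σ).
T⁴ = 0.880·18800/(4·5.67×10⁻⁸) = 7.295×10¹⁰ K⁴.
T = (7.295×10¹⁰)^(1/4).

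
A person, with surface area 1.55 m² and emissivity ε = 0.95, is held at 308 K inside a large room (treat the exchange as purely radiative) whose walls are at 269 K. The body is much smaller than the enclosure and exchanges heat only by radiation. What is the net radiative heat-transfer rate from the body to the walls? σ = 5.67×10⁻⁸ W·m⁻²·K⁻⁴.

For a small grey body in a large enclosure: P_net = εσA(T_body⁴ − T_wall⁴).
A = 1.55 m²; T_body⁴ − T_wall⁴ = 8.999×10⁹ − 5.236×10⁹ = 3.763×10⁹ K⁴.
|P_net| = 0.95·5.67×10⁻⁸·1.550·3.763×10⁹.

P_net ≈ 314 W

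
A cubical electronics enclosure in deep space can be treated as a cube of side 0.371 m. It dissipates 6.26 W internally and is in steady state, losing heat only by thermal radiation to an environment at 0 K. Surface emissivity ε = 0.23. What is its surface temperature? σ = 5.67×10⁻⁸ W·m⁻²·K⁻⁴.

Steady state: internal power = radiated power, P = εσA T⁴.
Radiating area A = 6L² = 0.8258 m².
T⁴ = P/(εσA) = 6.26/(0.23·5.67×10⁻⁸·0.8258) = 5.813×10⁸ K⁴.
T = (5.813×10⁸)^(1/4).

T ≈ 155 K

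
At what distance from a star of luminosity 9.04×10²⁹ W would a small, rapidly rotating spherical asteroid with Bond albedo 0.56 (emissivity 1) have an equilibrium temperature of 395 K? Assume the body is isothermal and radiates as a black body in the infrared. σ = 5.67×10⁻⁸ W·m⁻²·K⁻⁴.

d ≈ 2.39×10¹² m

For an isothermal black-emitting sphere, (1−a)S·πr² = σ·4πr²·T⁴ ⇒ S = 4σT⁴/(1−a).
S = 4·5.67×10⁻⁸·(395)⁴/0.440 = 12550 W/m².
Flux falls as S = L/(4πd²), so d = √(L/(4πS)) = √(9.04×10²⁹/(4π·12550)).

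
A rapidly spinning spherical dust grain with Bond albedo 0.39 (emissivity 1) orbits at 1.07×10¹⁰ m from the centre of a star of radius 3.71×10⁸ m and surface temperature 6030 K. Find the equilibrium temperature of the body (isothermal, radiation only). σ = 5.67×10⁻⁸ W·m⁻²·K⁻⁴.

T ≈ 702 K

The star's surface emits σT_*⁴; at distance d the flux is S = σT_*⁴(R_*/d)².
S = 5.67×10⁻⁸·(6030)⁴·(3.71×10⁸/1.07×10¹⁰)² = 90120 W/m².
For an isothermal sphere T⁴ = (1−a)S/(4σ) = 2.424×10¹¹ K⁴.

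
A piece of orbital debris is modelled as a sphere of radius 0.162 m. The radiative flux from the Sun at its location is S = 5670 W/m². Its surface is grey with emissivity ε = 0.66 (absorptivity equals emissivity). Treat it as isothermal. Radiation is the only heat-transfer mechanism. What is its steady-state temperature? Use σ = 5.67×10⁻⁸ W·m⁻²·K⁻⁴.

At equilibrium, absorbed power = emitted power.
Absorbing cross-section = πr² = 0.08245 m²; emitting surface = 4πr² = 0.3298 m² (ratio 4).
εS·A_cross = εσ·A_surf·T⁴  ⇒  T⁴ = S/(4σ)   (ε cancels).
T⁴ = 5670/(4·5.67×10⁻⁸) = 2.500×10¹⁰ K⁴.
T = (2.500×10¹⁰)^(1/4).

T ≈ 398 K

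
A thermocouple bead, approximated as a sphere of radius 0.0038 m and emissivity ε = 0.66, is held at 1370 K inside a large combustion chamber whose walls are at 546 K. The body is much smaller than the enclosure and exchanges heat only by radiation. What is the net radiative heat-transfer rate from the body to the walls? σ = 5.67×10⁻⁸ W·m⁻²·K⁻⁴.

For a small grey body in a large enclosure: P_net = εσA(T_body⁴ − T_wall⁴).
A = 4πr² = 1.815×10⁻⁴ m²; T_body⁴ − T_wall⁴ = 3.523×10¹² − 8.887×10¹⁰ = 3.434×10¹² K⁴.
|P_net| = 0.66·5.67×10⁻⁸·1.815×10⁻⁴·3.434×10¹².

P_net ≈ 23.3 W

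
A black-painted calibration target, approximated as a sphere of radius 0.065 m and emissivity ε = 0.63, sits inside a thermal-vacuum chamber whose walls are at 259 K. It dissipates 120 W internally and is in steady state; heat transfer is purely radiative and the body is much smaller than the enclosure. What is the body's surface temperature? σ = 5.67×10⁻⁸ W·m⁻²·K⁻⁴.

For a small grey body in a large enclosure, net radiated power = εσA(T⁴ − T_w⁴).
Steady state: P = εσA(T⁴ − T_w⁴) with A = 4πr² = 0.05309 m².
T⁴ = P/(εσA) + T_w⁴ = 120/(0.63·5.67×10⁻⁸·0.05309) + (259)⁴
    = 6.327×10¹⁰ + 4.500×10⁹ = 6.777×10¹⁰ K⁴.

T ≈ 510 K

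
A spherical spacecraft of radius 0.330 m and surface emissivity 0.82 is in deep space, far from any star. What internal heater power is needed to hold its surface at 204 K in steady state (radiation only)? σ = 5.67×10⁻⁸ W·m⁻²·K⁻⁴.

P = εσ·4πr²·T⁴.
4πr² = 1.368 m²; T⁴ = 1.732×10⁹ K⁴.
P = 0.82·5.67×10⁻⁸·1.368·1.732×10⁹.

P ≈ 110 W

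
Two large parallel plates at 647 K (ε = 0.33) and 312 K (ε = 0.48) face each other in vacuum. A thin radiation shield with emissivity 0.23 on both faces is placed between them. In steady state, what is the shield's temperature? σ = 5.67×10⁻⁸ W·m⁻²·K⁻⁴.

In steady state the net flux on the hot side equals that on the cold side.
σ(T₁⁴−T_s⁴)/D₁ = σ(T_s⁴−T₂⁴)/D₂, with D₁ = 1/ε₁+1/ε_s−1 = 6.378, D₂ = 1/ε_s+1/ε₂−1 = 5.431.
Solve for T_s⁴: T_s⁴ = (D₂·T₁⁴ + D₁·T₂⁴)/(D₁+D₂) = 8.571×10¹⁰ K⁴.

T_s ≈ 541 K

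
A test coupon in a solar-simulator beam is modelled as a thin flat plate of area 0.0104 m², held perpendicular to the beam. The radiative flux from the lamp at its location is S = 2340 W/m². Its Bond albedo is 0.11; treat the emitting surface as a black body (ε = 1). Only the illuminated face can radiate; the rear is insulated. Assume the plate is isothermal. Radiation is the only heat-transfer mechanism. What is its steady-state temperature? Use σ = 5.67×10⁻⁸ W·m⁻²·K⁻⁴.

T ≈ 438 K

At equilibrium, absorbed power = emitted power.
Absorbing cross-section = A = 0.01040 m²; emitting surface = A = 0.01040 m² (ratio 1).
(1−a)S·A_cross = εσ·A_surf·T⁴  ⇒  T⁴ = (1−a)S/(1σ).
T⁴ = 0.890·2340/(1·5.67×10⁻⁸) = 3.673×10¹⁰ K⁴.
T = (3.673×10¹⁰)^(1/4).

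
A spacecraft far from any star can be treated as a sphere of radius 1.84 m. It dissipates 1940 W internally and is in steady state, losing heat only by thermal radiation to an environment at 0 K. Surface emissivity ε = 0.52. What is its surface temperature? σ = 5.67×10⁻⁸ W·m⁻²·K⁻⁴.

T ≈ 198 K

Steady state: internal power = radiated power, P = εσA T⁴.
Radiating area A = 4πr² = 42.54 m².
T⁴ = P/(εσA) = 1940/(0.52·5.67×10⁻⁸·42.54) = 1.547×10⁹ K⁴.
T = (1.547×10⁹)^(1/4).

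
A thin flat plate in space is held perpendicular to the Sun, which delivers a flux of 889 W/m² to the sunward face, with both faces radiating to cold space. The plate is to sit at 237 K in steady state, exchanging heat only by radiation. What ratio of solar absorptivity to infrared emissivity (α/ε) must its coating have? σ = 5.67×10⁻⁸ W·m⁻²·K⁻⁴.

α/ε ≈ 0.402

Balance: αS·A = εσ·2A·T⁴ ⇒ α/ε = 2σT⁴/S.
α/ε = 2·5.67×10⁻⁸·(237)⁴/889 = 2·5.67×10⁻⁸·3.155×10⁹/889.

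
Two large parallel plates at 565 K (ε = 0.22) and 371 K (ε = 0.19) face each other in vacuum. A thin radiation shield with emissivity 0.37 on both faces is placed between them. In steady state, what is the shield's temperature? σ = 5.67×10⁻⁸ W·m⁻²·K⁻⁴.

T_s ≈ 500 K

In steady state the net flux on the hot side equals that on the cold side.
σ(T₁⁴−T_s⁴)/D₁ = σ(T_s⁴−T₂⁴)/D₂, with D₁ = 1/ε₁+1/ε_s−1 = 6.248, D₂ = 1/ε_s+1/ε₂−1 = 6.966.
Solve for T_s⁴: T_s⁴ = (D₂·T₁⁴ + D₁·T₂⁴)/(D₁+D₂) = 6.268×10¹⁰ K⁴.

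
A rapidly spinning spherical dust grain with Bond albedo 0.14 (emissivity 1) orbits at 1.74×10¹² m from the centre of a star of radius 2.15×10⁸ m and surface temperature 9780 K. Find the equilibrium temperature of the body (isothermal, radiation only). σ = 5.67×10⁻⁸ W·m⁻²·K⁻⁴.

The star's surface emits σT_*⁴; at distance d the flux is S = σT_*⁴(R_*/d)².
S = 5.67×10⁻⁸·(9780)⁴·(2.15×10⁸/1.74×10¹²)² = 7.920 W/m².
For an isothermal sphere T⁴ = (1−a)S/(4σ) = 3.003×10⁷ K⁴.

T ≈ 74.0 K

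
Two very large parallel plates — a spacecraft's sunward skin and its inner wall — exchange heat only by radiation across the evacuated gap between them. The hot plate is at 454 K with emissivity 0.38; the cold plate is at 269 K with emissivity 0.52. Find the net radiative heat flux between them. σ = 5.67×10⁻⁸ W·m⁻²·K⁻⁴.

q ≈ 594 W/m²

For two infinite grey parallel plates, q = σ(T₁⁴ − T₂⁴)/(1/ε₁ + 1/ε₂ − 1).
T₁⁴ − T₂⁴ = 4.248×10¹⁰ − 5.236×10⁹ = 3.725×10¹⁰ K⁴.
1/ε₁ + 1/ε₂ − 1 = 2.632 + 1.923 − 1 = 3.555.
q = 5.67×10⁻⁸ × 3.725×10¹⁰ / 3.555.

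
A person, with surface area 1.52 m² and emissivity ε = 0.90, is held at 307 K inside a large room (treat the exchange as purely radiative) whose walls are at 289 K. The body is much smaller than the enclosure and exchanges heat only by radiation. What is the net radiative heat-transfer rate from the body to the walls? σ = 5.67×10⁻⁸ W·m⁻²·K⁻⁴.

P_net ≈ 148 W

For a small grey body in a large enclosure: P_net = εσA(T_body⁴ − T_wall⁴).
A = 1.52 m²; T_body⁴ − T_wall⁴ = 8.883×10⁹ − 6.976×10⁹ = 1.907×10⁹ K⁴.
|P_net| = 0.90·5.67×10⁻⁸·1.520·1.907×10⁹.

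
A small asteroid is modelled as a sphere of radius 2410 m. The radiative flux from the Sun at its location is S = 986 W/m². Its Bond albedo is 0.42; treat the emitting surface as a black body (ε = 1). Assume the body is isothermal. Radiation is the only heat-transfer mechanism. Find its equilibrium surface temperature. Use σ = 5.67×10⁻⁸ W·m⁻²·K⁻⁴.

T ≈ 224 K

At equilibrium, absorbed power = emitted power.
Absorbing cross-section = πr² = 1.825×10⁷ m²; emitting surface = 4πr² = 7.299×10⁷ m² (ratio 4).
(1−a)S·A_cross = εσ·A_surf·T⁴  ⇒  T⁴ = (1−a)S/(4σ).
T⁴ = 0.580·986/(4·5.67×10⁻⁸) = 2.522×10⁹ K⁴.
T = (2.522×10⁹)^(1/4).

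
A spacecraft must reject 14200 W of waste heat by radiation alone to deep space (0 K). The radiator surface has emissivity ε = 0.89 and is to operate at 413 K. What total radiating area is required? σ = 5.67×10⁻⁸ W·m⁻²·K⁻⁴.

P = εσA T⁴ ⇒ A = P/(εσT⁴).
T⁴ = 2.909×10¹⁰ K⁴.
A = 14200/(0.89 × 5.67×10⁻⁸ × 2.909×10¹⁰).

A ≈ 9.67 m²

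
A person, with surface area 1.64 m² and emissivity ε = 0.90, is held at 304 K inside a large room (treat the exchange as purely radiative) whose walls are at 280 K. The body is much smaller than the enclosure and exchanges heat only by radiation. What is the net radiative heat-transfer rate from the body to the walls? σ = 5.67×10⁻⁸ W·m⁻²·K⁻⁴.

P_net ≈ 200 W

For a small grey body in a large enclosure: P_net = εσA(T_body⁴ − T_wall⁴).
A = 1.64 m²; T_body⁴ − T_wall⁴ = 8.541×10⁹ − 6.147×10⁹ = 2.394×10⁹ K⁴.
|P_net| = 0.90·5.67×10⁻⁸·1.640·2.394×10⁹.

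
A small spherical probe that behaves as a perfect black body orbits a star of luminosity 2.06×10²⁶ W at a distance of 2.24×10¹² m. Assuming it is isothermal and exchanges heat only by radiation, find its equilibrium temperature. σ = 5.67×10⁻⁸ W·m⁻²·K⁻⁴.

First find the stellar flux at distance d: S = L/(4πd²) = 2.06×10²⁶/(4π·(2.24×10¹²)²) = 3.267 W/m².
For an isothermal sphere, absorbed (1−a)S·πr² = emitted σ·4πr²·T⁴, so T⁴ = (1−a)S/(4σ).
T⁴ = 1.00·3.267/(4·5.67×10⁻⁸) = 1.441×10⁷ K⁴.

T ≈ 61.6 K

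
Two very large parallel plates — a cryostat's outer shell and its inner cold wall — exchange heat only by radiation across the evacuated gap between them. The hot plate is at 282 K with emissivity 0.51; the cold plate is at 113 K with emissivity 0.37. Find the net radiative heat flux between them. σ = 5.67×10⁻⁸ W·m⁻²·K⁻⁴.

For two infinite grey parallel plates, q = σ(T₁⁴ − T₂⁴)/(1/ε₁ + 1/ε₂ − 1).
T₁⁴ − T₂⁴ = 6.324×10⁹ − 1.630×10⁸ = 6.161×10⁹ K⁴.
1/ε₁ + 1/ε₂ − 1 = 1.961 + 2.703 − 1 = 3.663.
q = 5.67×10⁻⁸ × 6.161×10⁹ / 3.663.

q ≈ 95.4 W/m²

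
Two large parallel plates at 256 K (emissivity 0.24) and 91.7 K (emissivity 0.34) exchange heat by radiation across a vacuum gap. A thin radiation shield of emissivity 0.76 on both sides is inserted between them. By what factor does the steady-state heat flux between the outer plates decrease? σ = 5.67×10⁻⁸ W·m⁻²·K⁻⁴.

Without shield: q₀ = σΔ(T⁴)/(1/ε₁+1/ε₂−1) with denominator 6.108.
With shield the two gaps are in series; the resistances add: (1/ε₁+1/ε_s−1)+(1/ε_s+1/ε₂−1) = 4.482+3.257 = 7.739.
Heat-flux ratio q₀/q = 7.739/6.108.

factor ≈ 1.27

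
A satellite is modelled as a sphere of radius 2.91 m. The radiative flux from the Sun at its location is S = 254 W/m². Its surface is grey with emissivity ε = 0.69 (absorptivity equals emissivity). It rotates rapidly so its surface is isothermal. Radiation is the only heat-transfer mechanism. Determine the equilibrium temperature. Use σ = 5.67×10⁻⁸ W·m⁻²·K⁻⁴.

T ≈ 183 K

At equilibrium, absorbed power = emitted power.
Absorbing cross-section = πr² = 26.60 m²; emitting surface = 4πr² = 106.4 m² (ratio 4).
εS·A_cross = εσ·A_surf·T⁴  ⇒  T⁴ = S/(4σ)   (ε cancels).
T⁴ = 254/(4·5.67×10⁻⁸) = 1.120×10⁹ K⁴.
T = (1.120×10⁹)^(1/4).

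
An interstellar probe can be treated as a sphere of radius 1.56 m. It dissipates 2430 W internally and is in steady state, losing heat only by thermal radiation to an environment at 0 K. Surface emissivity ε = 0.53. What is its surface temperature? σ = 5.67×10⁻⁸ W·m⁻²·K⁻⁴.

T ≈ 227 K

Steady state: internal power = radiated power, P = εσA T⁴.
Radiating area A = 4πr² = 30.58 m².
T⁴ = P/(εσA) = 2430/(0.53·5.67×10⁻⁸·30.58) = 2.644×10⁹ K⁴.
T = (2.644×10⁹)^(1/4).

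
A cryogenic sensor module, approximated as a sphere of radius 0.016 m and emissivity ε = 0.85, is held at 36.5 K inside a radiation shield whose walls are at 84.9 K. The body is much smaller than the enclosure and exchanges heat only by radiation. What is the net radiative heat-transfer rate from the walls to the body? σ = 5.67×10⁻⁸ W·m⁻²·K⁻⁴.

For a small grey body in a large enclosure: P_net = εσA(T_body⁴ − T_wall⁴).
A = 4πr² = 0.003217 m²; T_body⁴ − T_wall⁴ = 1.775×10⁶ − 5.196×10⁷ = -5.018×10⁷ K⁴.
|P_net| = 0.85·5.67×10⁻⁸·0.003217·5.018×10⁷.

P_net ≈ 0.00778 W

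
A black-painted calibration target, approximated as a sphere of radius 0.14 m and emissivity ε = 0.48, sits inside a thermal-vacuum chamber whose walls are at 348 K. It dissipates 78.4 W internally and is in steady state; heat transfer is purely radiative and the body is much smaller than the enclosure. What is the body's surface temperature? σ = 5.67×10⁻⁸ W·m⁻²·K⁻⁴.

For a small grey body in a large enclosure, net radiated power = εσA(T⁴ − T_w⁴).
Steady state: P = εσA(T⁴ − T_w⁴) with A = 4πr² = 0.2463 m².
T⁴ = P/(εσA) + T_w⁴ = 78.4/(0.48·5.67×10⁻⁸·0.2463) + (348)⁴
    = 1.170×10¹⁰ + 1.467×10¹⁰ = 2.636×10¹⁰ K⁴.

T ≈ 403 K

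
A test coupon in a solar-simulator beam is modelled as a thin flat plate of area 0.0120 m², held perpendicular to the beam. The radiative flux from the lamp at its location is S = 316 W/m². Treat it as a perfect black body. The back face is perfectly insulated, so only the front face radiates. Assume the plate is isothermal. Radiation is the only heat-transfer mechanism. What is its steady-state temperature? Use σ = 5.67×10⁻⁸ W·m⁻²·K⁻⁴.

T ≈ 273 K

At equilibrium, absorbed power = emitted power.
Absorbing cross-section = A = 0.01200 m²; emitting surface = A = 0.01200 m² (ratio 1).
S·A_cross = εσ·A_surf·T⁴  ⇒  T⁴ = S/(1σ).
T⁴ = 1.00·316/(1·5.67×10⁻⁸) = 5.573×10⁹ K⁴.
T = (5.573×10⁹)^(1/4).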